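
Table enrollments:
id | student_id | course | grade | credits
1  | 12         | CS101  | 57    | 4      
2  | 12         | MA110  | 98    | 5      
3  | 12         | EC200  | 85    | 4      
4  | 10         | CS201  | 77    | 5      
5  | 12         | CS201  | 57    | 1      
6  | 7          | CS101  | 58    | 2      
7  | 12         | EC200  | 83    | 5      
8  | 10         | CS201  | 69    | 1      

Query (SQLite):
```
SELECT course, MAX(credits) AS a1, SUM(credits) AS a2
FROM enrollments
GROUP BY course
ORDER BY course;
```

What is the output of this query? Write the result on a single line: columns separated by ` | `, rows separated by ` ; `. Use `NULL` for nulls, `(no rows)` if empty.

CS101 | 4 | 6 ; CS201 | 5 | 7 ; EC200 | 5 | 9 ; MA110 | 5 | 5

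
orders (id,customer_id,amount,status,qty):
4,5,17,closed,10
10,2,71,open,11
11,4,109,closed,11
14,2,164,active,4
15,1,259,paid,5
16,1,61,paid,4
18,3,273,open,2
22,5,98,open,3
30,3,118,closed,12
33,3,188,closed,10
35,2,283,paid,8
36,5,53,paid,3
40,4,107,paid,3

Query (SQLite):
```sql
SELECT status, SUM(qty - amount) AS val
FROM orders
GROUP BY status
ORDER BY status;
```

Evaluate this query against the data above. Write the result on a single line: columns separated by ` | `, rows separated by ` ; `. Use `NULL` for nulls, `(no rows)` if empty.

For each row compute qty - amount.
Group by status; take SUM of the expression per group.
  active: ids {14} → SUM(qty - amount)=-160
  closed: ids {4, 11, 30, 33} → SUM(qty - amount)=-389
  open: ids {10, 18, 22} → SUM(qty - amount)=-426
  paid: ids {15, 16, 35, 36, 40} → SUM(qty - amount)=-740

active | -160 ; closed | -389 ; open | -426 ; paid | -740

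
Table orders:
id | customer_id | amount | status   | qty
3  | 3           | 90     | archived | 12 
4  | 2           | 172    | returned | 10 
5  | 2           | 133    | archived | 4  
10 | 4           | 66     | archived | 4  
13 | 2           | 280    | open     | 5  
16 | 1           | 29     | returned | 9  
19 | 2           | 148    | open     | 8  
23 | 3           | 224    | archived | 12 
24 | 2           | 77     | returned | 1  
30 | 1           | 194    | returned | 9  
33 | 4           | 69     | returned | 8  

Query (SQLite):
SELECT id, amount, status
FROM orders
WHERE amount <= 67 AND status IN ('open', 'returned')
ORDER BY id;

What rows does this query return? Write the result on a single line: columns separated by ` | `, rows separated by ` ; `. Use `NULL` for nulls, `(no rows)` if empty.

16 | 29 | returned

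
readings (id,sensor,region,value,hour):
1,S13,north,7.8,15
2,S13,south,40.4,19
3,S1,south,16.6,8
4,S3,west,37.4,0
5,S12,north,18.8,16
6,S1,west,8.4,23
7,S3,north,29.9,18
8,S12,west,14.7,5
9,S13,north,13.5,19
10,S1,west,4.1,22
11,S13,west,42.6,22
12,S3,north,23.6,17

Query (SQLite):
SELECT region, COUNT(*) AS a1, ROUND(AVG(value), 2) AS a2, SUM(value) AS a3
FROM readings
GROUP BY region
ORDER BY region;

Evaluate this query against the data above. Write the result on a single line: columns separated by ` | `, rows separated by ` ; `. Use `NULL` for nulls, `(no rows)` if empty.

north | 5 | 18.72 | 93.6 ; south | 2 | 28.5 | 57 ; west | 5 | 21.44 | 107.2

Group readings by region.
Per group compute: COUNT(*), ROUND(AVG(value), 2), SUM(value).
  north: ids {1, 5, 7, 9, 12} → COUNT(*)=5, ROUND(AVG(value), 2)=18.72, SUM(value)=93.6
  south: ids {2, 3} → COUNT(*)=2, ROUND(AVG(value), 2)=28.5, SUM(value)=57
  west: ids {4, 6, 8, 10, 11} → COUNT(*)=5, ROUND(AVG(value), 2)=21.44, SUM(value)=107.2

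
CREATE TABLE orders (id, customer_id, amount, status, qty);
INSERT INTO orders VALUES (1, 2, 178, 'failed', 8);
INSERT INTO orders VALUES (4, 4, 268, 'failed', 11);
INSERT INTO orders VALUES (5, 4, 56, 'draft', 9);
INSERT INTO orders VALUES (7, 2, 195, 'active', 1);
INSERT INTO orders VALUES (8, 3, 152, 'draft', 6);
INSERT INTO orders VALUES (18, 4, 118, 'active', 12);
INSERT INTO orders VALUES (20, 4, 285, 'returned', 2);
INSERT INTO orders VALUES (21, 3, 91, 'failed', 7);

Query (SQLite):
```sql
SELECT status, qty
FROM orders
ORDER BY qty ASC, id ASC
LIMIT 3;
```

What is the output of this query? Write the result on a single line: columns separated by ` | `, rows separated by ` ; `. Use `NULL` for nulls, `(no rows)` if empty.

Sort by qty asc, tiebreak id asc: (1, id=7), (2, id=20), (6, id=8), (7, id=21), (8, id=1), (9, id=5) …. Take first 3.

active | 1 ; returned | 2 ; draft | 6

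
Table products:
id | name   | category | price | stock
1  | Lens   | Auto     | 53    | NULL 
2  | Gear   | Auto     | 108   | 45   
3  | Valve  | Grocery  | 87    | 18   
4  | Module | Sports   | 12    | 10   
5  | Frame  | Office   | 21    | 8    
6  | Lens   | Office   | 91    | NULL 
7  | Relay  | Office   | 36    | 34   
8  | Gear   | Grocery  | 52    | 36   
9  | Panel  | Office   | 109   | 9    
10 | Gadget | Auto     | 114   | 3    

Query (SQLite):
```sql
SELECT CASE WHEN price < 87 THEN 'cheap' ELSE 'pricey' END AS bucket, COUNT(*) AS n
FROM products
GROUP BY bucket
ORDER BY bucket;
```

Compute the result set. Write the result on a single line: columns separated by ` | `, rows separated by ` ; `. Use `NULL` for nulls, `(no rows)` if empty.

Bucket rows by price < 87 → 'cheap' else 'pricey'; count each bucket.

cheap | 5 ; pricey | 5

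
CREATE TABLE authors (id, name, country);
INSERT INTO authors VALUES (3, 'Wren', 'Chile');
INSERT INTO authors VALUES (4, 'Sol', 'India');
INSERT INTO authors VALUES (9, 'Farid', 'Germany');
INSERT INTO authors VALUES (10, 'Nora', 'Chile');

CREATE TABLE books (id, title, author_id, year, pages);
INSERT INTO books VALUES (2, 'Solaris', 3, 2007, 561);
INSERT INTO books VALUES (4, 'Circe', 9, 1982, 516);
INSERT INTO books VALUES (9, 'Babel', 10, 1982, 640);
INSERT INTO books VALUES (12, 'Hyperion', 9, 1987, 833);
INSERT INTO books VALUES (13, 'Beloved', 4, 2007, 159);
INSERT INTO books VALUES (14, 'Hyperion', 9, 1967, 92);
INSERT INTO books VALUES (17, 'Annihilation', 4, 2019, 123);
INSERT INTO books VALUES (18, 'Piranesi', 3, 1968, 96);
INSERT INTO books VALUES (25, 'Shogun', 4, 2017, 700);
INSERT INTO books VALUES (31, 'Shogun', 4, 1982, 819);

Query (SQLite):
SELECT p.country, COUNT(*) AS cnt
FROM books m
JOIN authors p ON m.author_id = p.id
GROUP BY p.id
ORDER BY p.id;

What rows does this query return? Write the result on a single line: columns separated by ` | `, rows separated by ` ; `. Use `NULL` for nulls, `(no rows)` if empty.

Join each books row to its authors via author_id.
Group joined rows by authors.id; compute COUNT(*) per group.
  3: ids {2, 18} → COUNT(*)=2
  4: ids {13, 17, 25, 31} → COUNT(*)=4
  9: ids {4, 12, 14} → COUNT(*)=3
  10: ids {9} → COUNT(*)=1

Chile | 2 ; India | 4 ; Germany | 3 ; Chile | 1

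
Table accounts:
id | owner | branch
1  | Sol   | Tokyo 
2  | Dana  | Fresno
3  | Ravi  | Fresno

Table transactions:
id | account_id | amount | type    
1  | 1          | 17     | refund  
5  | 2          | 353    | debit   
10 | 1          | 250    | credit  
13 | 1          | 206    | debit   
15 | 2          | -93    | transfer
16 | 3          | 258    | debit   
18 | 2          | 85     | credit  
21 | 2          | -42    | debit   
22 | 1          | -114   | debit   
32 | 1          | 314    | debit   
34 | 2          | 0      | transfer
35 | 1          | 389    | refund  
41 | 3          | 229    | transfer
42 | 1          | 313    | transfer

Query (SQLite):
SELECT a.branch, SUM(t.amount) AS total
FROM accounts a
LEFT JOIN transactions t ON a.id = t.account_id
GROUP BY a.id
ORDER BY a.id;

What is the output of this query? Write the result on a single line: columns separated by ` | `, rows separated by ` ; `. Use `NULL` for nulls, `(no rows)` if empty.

Tokyo | 1375 ; Fresno | 303 ; Fresno | 487

LEFT JOIN keeps every accounts row; unmatched ones get NULL for transactions columns.
Group by accounts.id and compute SUM(t.amount). SUM over an all-NULL group is NULL.
  1: ids {1, 10, 13, 22, 32, 35, 42} → SUM(t.amount)=1375
  2: ids {5, 15, 18, 21, 34} → SUM(t.amount)=303
  3: ids {16, 41} → SUM(t.amount)=487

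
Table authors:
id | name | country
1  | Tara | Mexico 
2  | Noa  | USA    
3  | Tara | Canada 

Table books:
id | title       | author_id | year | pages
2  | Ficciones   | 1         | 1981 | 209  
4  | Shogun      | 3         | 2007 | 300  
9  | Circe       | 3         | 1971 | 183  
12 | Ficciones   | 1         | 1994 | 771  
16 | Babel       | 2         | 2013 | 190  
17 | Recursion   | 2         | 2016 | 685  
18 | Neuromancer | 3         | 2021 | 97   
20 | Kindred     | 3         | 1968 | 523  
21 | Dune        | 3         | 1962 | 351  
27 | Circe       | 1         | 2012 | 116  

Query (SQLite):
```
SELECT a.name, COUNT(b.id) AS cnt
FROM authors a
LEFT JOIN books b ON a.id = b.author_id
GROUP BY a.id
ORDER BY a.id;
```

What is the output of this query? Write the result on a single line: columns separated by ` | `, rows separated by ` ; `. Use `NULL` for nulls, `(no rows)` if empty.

Tara | 3 ; Noa | 2 ; Tara | 5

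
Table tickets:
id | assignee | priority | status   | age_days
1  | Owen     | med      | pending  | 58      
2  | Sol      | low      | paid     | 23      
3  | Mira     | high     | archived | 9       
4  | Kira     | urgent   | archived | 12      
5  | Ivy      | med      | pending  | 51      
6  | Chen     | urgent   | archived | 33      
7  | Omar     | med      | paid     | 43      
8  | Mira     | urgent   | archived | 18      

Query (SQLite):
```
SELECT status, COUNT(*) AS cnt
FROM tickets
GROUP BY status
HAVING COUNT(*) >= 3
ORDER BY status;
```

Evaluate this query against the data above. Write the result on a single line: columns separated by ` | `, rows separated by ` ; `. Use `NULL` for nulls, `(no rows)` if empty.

archived | 4

Partition tickets by status; compute COUNT(*) within each group.
HAVING: keep groups with count ≥ 3.
  archived: ids {3, 4, 6, 8} → COUNT(*)=4
  paid: ids {2, 7} → COUNT(*)=2
  pending: ids {1, 5} → COUNT(*)=2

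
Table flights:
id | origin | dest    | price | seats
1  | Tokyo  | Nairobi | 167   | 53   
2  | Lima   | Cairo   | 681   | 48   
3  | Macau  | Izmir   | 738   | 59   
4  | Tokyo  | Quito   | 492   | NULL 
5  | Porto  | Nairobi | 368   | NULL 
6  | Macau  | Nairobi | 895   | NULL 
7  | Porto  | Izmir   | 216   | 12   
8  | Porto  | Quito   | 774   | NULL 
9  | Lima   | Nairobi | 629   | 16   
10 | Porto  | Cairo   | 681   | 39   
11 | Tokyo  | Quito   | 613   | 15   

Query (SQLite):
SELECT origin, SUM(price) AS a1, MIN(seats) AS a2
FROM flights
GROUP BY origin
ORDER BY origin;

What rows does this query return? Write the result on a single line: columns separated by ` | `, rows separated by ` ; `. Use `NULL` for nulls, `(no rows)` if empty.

Group flights by origin.
Per group compute: SUM(price), MIN(seats).
  Lima: ids {2, 9} → SUM(price)=1310, MIN(seats)=16
  Macau: ids {3, 6} → SUM(price)=1633, MIN(seats)=59
  Porto: ids {5, 7, 8, 10} → SUM(price)=2039, MIN(seats)=12
  Tokyo: ids {1, 4, 11} → SUM(price)=1272, MIN(seats)=15

Lima | 1310 | 16 ; Macau | 1633 | 59 ; Porto | 2039 | 12 ; Tokyo | 1272 | 15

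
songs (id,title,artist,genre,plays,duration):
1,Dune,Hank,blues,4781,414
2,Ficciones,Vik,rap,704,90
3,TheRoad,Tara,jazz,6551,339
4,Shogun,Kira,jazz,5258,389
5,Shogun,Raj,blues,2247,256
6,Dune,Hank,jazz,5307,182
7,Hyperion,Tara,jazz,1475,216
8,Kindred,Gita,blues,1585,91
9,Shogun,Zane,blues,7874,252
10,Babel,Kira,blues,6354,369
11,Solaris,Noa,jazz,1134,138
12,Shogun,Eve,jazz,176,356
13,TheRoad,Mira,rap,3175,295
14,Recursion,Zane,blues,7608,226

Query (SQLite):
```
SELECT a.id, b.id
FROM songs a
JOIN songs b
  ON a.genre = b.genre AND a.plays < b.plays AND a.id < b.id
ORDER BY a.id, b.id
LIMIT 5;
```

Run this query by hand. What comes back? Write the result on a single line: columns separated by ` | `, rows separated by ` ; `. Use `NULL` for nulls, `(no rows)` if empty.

Pairs (a,b) with same genre, a.plays < b.plays, a.id < b.id.
genre groups: blues:{1,5,8,9,10,14} jazz:{3,4,6,7,11,12} rap:{2,13}
Ordered by (a.id, b.id); first 5.

1 | 9 ; 1 | 10 ; 1 | 14 ; 2 | 13 ; 4 | 6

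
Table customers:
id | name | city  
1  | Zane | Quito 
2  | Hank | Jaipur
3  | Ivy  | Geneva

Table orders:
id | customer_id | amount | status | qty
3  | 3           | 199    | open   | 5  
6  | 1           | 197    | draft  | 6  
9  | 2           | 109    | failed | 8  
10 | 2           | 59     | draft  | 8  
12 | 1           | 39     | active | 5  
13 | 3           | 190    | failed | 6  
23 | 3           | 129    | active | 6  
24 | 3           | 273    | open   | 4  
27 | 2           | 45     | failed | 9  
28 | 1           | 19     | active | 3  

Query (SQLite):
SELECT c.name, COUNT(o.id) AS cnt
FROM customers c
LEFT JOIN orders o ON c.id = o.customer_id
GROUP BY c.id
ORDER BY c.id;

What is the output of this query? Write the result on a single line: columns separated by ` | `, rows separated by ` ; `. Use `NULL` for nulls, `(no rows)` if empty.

LEFT JOIN keeps every customers row; unmatched ones get NULL for orders columns.
Group by customers.id and compute COUNT(o.id). COUNT(col) of an all-NULL group is 0.
  1: ids {6, 12, 28} → COUNT(o.id)=3
  2: ids {9, 10, 27} → COUNT(o.id)=3
  3: ids {3, 13, 23, 24} → COUNT(o.id)=4

Zane | 3 ; Hank | 3 ; Ivy | 4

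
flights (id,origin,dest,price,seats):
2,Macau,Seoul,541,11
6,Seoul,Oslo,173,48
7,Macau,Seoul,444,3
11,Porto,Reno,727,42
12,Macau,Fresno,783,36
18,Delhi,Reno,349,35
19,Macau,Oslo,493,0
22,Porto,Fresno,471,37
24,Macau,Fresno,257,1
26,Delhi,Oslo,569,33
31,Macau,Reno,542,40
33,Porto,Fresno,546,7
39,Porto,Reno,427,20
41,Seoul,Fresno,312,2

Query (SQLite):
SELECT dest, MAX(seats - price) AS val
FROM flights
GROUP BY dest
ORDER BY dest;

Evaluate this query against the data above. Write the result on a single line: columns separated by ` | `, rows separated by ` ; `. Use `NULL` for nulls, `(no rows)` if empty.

For each row compute seats - price.
Group by dest; take MAX of the expression per group.
  Fresno: ids {12, 22, 24, 33, 41} → MAX(seats - price)=-256
  Oslo: ids {6, 19, 26} → MAX(seats - price)=-125
  Reno: ids {11, 18, 31, 39} → MAX(seats - price)=-314
  Seoul: ids {2, 7} → MAX(seats - price)=-441

Fresno | -256 ; Oslo | -125 ; Reno | -314 ; Seoul | -441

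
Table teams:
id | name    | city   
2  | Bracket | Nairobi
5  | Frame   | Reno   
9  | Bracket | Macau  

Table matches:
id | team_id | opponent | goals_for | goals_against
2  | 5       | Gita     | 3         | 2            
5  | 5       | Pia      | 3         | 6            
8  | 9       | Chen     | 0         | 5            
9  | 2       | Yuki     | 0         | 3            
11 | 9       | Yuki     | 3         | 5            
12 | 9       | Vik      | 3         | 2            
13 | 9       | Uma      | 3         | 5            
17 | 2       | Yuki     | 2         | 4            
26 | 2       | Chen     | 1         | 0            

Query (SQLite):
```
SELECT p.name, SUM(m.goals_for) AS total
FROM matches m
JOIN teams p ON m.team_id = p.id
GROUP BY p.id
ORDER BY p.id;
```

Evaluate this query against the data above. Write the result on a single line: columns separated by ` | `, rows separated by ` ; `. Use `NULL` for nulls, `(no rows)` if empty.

Bracket | 3 ; Frame | 6 ; Bracket | 9

Join each matches row to its teams via team_id.
Group joined rows by teams.id; compute SUM(m.goals_for) per group.
  2: ids {9, 17, 26} → SUM(m.goals_for)=3
  5: ids {2, 5} → SUM(m.goals_for)=6
  9: ids {8, 11, 12, 13} → SUM(m.goals_for)=9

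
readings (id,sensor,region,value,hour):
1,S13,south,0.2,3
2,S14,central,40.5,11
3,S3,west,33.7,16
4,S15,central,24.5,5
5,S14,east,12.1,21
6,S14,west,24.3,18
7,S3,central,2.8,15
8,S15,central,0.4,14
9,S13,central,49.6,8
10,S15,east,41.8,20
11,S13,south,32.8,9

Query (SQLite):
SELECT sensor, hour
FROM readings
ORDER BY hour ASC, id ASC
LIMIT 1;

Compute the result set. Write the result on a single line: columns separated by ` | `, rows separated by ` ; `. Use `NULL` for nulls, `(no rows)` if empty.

Sort by hour asc, tiebreak id asc: (3, id=1), (5, id=4), (8, id=9), (9, id=11) …. Take first 1.

S13 | 3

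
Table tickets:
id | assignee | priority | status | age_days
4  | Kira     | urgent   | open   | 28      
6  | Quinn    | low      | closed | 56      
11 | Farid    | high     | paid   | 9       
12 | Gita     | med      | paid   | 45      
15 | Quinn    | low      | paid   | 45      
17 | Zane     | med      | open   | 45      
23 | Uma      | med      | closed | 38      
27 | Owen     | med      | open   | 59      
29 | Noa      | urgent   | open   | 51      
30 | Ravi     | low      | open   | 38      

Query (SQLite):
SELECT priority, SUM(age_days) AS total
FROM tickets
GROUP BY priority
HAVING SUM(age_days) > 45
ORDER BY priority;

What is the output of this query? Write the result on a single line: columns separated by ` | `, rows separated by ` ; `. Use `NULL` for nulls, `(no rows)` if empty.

Partition tickets by priority; compute SUM(age_days) within each group.
HAVING: keep groups where SUM(age_days) > 45.
  high: ids {11} → SUM(age_days)=9
  low: ids {6, 15, 30} → SUM(age_days)=139
  med: ids {12, 17, 23, 27} → SUM(age_days)=187
  urgent: ids {4, 29} → SUM(age_days)=79

low | 139 ; med | 187 ; urgent | 79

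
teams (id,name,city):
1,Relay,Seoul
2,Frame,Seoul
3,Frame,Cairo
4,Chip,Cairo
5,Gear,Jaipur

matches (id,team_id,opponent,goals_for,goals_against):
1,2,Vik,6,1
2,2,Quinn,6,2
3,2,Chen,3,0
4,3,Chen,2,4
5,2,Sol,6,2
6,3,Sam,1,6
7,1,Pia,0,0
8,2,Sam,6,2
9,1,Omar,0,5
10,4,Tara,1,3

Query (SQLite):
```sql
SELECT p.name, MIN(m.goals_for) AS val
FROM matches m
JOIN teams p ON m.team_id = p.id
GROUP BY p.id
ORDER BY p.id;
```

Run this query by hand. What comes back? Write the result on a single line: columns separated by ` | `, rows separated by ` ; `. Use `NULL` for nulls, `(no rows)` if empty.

Relay | 0 ; Frame | 3 ; Frame | 1 ; Chip | 1

Join each matches row to its teams via team_id.
Group joined rows by teams.id; compute MIN(m.goals_for) per group.
  1: ids {7, 9} → MIN(m.goals_for)=0
  2: ids {1, 2, 3, 5, 8} → MIN(m.goals_for)=3
  3: ids {4, 6} → MIN(m.goals_for)=1
  4: ids {10} → MIN(m.goals_for)=1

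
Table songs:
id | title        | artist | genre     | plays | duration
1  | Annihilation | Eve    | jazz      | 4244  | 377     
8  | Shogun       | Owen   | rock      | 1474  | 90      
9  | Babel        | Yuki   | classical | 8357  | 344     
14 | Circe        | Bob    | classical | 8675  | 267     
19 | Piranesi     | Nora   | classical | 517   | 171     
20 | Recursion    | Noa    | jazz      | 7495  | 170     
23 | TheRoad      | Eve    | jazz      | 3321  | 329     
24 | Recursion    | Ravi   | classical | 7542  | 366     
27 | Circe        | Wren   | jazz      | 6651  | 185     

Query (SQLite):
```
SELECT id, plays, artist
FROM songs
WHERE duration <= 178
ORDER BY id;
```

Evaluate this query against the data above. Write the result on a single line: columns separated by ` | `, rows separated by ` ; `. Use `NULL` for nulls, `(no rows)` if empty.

8 | 1474 | Owen ; 19 | 517 | Nora ; 20 | 7495 | Noa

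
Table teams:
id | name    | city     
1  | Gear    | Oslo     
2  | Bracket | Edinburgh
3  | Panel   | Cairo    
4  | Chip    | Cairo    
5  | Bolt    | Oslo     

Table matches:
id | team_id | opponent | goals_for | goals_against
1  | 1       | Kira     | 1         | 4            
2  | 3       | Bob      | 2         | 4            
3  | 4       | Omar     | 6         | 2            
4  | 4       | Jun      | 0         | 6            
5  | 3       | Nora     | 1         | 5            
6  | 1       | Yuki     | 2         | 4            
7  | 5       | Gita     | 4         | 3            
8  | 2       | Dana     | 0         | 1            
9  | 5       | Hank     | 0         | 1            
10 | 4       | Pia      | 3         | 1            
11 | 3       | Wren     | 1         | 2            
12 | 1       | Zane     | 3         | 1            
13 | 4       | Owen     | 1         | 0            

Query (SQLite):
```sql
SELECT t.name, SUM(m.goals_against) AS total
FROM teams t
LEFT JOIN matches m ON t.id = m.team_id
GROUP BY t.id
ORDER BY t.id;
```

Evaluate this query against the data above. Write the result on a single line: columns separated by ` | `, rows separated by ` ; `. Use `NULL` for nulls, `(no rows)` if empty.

LEFT JOIN keeps every teams row; unmatched ones get NULL for matches columns.
Group by teams.id and compute SUM(m.goals_against). SUM over an all-NULL group is NULL.
  1: ids {1, 6, 12} → SUM(m.goals_against)=9
  2: ids {8} → SUM(m.goals_against)=1
  3: ids {2, 5, 11} → SUM(m.goals_against)=11
  4: ids {3, 4, 10, 13} → SUM(m.goals_against)=9
  5: ids {7, 9} → SUM(m.goals_against)=4

Gear | 9 ; Bracket | 1 ; Panel | 11 ; Chip | 9 ; Bolt | 4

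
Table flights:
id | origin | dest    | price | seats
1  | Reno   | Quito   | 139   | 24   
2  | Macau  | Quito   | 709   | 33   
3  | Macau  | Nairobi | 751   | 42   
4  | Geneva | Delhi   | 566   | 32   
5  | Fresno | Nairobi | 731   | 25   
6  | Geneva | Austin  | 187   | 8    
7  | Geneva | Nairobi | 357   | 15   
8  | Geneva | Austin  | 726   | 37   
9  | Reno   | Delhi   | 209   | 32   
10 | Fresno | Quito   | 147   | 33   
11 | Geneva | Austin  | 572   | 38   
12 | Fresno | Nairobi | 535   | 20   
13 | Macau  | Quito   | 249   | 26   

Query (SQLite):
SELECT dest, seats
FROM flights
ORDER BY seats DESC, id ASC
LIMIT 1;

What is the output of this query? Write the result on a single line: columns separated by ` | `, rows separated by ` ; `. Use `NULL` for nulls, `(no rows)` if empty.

Sort by seats desc, tiebreak id asc: (42, id=3), (38, id=11), (37, id=8), (33, id=2) …. Take first 1.

Nairobi | 42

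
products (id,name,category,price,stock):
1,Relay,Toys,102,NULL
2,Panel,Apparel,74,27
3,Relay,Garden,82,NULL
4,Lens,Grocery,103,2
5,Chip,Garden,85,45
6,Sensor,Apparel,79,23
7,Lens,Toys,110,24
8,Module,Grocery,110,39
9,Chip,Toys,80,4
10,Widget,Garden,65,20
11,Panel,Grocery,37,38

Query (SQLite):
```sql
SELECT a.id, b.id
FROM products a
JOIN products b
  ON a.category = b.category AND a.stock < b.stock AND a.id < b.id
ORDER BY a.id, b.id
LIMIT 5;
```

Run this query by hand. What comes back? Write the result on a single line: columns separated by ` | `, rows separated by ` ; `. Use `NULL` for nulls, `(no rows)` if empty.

4 | 8 ; 4 | 11

Pairs (a,b) with same category, a.stock < b.stock, a.id < b.id.
category groups: Apparel:{2,6} Garden:{3,5,10} Grocery:{4,8,11} Toys:{1,7,9}
Ordered by (a.id, b.id); first 5.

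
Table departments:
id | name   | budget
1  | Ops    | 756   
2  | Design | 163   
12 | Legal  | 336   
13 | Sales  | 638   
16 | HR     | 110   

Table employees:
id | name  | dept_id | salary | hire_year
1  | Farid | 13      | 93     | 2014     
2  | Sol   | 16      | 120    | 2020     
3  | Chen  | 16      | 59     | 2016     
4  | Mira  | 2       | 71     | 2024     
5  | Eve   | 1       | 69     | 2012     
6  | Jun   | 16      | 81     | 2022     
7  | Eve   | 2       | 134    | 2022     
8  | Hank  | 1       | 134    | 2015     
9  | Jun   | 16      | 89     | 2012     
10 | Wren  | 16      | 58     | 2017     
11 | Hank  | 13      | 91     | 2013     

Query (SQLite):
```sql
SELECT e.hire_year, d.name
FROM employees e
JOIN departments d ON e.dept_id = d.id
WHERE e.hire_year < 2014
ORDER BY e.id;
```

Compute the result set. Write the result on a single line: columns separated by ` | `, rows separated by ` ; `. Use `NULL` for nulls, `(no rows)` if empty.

Each employees row matches the departments row where dept_id = departments.id.
Then keep rows with e.hire_year < 2014.

2012 | Ops ; 2012 | HR ; 2013 | Sales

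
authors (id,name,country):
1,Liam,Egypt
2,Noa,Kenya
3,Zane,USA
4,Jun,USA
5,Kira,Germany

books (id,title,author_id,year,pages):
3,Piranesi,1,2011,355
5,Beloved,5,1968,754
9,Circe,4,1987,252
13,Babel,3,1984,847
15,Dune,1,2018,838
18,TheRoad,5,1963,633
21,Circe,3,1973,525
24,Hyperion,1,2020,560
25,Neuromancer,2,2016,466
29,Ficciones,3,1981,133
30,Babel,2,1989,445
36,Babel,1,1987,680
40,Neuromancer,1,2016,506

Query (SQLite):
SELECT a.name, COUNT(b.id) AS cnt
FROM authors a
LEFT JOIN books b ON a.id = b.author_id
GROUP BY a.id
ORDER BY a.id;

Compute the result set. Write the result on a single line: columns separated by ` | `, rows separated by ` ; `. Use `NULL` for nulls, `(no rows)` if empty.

LEFT JOIN keeps every authors row; unmatched ones get NULL for books columns.
Group by authors.id and compute COUNT(b.id). COUNT(col) of an all-NULL group is 0.
  1: ids {3, 15, 24, 36, 40} → COUNT(b.id)=5
  2: ids {25, 30} → COUNT(b.id)=2
  3: ids {13, 21, 29} → COUNT(b.id)=3
  4: ids {9} → COUNT(b.id)=1
  5: ids {5, 18} → COUNT(b.id)=2

Liam | 5 ; Noa | 2 ; Zane | 3 ; Jun | 1 ; Kira | 2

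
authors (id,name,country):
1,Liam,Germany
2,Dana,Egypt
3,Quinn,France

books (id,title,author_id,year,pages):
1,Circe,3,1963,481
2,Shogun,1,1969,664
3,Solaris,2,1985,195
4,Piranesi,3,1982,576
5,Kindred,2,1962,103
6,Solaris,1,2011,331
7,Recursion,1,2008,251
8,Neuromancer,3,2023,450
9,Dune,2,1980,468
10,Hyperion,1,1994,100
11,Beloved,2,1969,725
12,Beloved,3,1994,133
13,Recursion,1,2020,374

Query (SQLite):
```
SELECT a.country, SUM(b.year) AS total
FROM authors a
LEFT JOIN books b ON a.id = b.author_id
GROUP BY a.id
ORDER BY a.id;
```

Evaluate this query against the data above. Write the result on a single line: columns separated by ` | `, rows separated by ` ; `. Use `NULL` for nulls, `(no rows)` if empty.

LEFT JOIN keeps every authors row; unmatched ones get NULL for books columns.
Group by authors.id and compute SUM(b.year). SUM over an all-NULL group is NULL.
  1: ids {2, 6, 7, 10, 13} → SUM(b.year)=10002
  2: ids {3, 5, 9, 11} → SUM(b.year)=7896
  3: ids {1, 4, 8, 12} → SUM(b.year)=7962

Germany | 10002 ; Egypt | 7896 ; France | 7962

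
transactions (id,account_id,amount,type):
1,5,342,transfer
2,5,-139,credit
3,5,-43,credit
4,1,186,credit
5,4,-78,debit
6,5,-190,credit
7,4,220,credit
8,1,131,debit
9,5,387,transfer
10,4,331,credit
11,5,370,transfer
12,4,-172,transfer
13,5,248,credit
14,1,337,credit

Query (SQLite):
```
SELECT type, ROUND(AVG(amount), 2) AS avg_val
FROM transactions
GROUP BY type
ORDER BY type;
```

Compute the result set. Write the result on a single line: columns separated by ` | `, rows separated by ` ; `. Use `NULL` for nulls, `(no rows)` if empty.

Partition transactions by type; compute ROUND(AVG(amount), 2) within each group.
  credit: ids {2, 3, 4, 6, 7, 10, 13, 14} → ROUND(AVG(amount), 2)=118.75
  debit: ids {5, 8} → ROUND(AVG(amount), 2)=26.5
  transfer: ids {1, 9, 11, 12} → ROUND(AVG(amount), 2)=231.75

credit | 118.75 ; debit | 26.5 ; transfer | 231.75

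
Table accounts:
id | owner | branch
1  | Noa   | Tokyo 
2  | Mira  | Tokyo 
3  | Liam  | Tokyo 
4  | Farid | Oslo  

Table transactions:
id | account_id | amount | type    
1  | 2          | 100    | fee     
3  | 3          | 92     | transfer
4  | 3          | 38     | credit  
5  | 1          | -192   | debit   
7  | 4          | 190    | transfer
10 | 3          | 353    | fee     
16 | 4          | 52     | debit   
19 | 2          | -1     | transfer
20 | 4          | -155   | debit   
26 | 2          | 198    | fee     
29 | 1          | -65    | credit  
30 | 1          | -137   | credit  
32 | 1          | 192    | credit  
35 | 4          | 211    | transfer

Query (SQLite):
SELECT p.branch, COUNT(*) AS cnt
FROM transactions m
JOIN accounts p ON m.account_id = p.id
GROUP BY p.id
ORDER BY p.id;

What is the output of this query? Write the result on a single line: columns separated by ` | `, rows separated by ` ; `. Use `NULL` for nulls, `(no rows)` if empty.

Join each transactions row to its accounts via account_id.
Group joined rows by accounts.id; compute COUNT(*) per group.
  1: ids {5, 29, 30, 32} → COUNT(*)=4
  2: ids {1, 19, 26} → COUNT(*)=3
  3: ids {3, 4, 10} → COUNT(*)=3
  4: ids {7, 16, 20, 35} → COUNT(*)=4

Tokyo | 4 ; Tokyo | 3 ; Tokyo | 3 ; Oslo | 4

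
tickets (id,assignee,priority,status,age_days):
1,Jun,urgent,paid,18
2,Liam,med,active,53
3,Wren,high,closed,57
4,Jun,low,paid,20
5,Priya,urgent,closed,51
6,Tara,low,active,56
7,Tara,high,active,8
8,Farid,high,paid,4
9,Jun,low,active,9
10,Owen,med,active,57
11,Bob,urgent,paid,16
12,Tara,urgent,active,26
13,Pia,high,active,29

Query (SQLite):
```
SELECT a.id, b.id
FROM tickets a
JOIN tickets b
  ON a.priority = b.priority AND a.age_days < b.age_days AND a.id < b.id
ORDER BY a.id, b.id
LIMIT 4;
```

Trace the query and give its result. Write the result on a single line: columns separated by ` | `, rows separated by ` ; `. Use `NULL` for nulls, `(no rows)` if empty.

Pairs (a,b) with same priority, a.age_days < b.age_days, a.id < b.id.
priority groups: high:{3,7,8,13} low:{4,6,9} med:{2,10} urgent:{1,5,11,12}
Ordered by (a.id, b.id); first 4.

1 | 5 ; 1 | 12 ; 2 | 10 ; 4 | 6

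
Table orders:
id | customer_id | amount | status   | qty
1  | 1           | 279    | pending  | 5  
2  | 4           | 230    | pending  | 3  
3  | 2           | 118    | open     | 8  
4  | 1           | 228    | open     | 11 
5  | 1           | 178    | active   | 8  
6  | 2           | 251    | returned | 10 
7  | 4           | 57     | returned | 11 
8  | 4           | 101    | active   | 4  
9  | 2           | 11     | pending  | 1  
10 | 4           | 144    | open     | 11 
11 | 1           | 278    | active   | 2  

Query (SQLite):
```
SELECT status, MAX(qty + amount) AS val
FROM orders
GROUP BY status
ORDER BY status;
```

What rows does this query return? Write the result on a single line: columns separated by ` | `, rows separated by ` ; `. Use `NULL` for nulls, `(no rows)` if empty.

For each row compute qty + amount.
Group by status; take MAX of the expression per group.
  active: ids {5, 8, 11} → MAX(qty + amount)=280
  open: ids {3, 4, 10} → MAX(qty + amount)=239
  pending: ids {1, 2, 9} → MAX(qty + amount)=284
  returned: ids {6, 7} → MAX(qty + amount)=261

active | 280 ; open | 239 ; pending | 284 ; returned | 261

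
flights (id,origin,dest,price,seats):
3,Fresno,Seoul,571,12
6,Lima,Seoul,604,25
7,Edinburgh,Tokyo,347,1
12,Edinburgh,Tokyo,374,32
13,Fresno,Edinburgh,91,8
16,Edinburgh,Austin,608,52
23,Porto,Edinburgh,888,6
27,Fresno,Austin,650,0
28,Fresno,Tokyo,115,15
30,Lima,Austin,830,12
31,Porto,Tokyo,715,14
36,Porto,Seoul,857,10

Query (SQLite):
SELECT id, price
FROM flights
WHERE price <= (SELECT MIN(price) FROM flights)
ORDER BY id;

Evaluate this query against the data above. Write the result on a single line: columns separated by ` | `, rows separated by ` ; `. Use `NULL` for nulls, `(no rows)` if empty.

Scalar subquery: MIN(price) over all flights rows = 91.
Keep rows where price <= that value.

13 | 91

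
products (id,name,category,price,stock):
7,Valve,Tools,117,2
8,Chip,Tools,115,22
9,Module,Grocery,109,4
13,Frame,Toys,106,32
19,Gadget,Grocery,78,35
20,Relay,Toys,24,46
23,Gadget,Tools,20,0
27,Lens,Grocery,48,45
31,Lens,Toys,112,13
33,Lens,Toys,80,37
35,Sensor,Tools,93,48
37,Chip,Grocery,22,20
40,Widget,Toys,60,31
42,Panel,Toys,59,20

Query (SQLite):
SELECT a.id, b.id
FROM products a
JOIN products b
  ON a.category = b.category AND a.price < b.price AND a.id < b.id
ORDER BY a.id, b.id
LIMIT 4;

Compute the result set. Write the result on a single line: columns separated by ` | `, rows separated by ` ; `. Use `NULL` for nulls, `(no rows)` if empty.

Pairs (a,b) with same category, a.price < b.price, a.id < b.id.
category groups: Grocery:{9,19,27,37} Tools:{7,8,23,35} Toys:{13,20,31,33,40,42}
Ordered by (a.id, b.id); first 4.

13 | 31 ; 20 | 31 ; 20 | 33 ; 20 | 40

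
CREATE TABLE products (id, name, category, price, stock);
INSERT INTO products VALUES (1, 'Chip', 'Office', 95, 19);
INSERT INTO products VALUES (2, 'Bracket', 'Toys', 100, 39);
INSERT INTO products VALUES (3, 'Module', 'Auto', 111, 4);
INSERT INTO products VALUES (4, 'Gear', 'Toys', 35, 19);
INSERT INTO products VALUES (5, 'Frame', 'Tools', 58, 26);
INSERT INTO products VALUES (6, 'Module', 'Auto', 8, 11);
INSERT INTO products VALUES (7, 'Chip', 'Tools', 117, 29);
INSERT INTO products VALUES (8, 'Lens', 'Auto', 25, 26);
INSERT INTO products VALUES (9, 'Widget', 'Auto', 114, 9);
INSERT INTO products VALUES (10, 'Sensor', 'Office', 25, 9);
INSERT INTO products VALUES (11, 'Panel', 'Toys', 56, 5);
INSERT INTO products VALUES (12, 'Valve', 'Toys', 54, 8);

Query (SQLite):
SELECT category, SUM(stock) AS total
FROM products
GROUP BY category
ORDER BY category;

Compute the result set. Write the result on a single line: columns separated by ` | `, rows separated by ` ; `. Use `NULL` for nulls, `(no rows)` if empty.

Partition products by category; compute SUM(stock) within each group.
  Auto: ids {3, 6, 8, 9} → SUM(stock)=50
  Office: ids {1, 10} → SUM(stock)=28
  Tools: ids {5, 7} → SUM(stock)=55
  Toys: ids {2, 4, 11, 12} → SUM(stock)=71

Auto | 50 ; Office | 28 ; Tools | 55 ; Toys | 71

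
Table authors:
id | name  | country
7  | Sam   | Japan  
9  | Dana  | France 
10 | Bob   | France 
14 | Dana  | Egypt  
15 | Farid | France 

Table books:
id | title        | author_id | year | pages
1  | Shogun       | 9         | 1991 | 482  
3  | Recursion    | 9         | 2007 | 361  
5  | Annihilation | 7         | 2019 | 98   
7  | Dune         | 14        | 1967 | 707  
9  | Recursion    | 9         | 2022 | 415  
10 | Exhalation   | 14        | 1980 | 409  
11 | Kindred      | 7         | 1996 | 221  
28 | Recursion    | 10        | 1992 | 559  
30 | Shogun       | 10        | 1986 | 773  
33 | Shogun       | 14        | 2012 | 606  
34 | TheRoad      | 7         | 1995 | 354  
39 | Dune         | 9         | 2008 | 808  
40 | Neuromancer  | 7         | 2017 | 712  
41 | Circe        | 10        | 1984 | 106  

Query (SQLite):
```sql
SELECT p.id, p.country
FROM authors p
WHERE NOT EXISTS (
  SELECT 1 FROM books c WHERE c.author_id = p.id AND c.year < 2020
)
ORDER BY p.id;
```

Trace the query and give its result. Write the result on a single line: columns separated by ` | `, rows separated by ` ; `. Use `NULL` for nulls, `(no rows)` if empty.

For each authors row, check whether any books with matching author_id has year < 2020.
Keep rows where that is false.

15 | France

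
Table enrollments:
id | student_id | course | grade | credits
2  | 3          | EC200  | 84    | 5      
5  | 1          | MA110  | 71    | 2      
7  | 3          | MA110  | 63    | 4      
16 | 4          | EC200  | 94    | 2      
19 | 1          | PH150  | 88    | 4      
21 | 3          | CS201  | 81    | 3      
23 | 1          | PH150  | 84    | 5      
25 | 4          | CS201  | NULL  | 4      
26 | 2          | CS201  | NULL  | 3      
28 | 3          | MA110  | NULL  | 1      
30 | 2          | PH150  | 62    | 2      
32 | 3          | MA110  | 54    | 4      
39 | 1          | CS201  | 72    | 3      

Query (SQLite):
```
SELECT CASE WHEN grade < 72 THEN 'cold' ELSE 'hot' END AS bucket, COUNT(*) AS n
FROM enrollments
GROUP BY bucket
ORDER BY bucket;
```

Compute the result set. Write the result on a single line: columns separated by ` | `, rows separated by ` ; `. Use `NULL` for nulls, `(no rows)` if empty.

cold | 4 ; hot | 9

Bucket rows by grade < 72 → 'cold' else 'hot'; count each bucket.
NULL < 72 is unknown, so NULL grade falls into ELSE → 'hot'.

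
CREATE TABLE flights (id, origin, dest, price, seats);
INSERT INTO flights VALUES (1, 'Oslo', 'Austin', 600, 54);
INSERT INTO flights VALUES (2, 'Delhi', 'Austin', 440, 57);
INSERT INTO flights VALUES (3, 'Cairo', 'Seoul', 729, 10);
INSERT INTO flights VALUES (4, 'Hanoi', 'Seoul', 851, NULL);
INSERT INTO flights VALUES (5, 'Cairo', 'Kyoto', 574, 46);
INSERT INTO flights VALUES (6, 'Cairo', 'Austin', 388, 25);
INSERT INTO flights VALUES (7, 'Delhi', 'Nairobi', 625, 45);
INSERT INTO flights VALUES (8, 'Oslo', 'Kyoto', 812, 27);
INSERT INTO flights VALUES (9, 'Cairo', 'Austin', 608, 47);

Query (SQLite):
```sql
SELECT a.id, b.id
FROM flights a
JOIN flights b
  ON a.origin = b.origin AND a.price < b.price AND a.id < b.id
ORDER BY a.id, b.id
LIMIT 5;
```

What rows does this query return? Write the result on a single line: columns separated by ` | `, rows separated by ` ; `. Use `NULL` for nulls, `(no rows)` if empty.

1 | 8 ; 2 | 7 ; 5 | 9 ; 6 | 9

Pairs (a,b) with same origin, a.price < b.price, a.id < b.id.
origin groups: Cairo:{3,5,6,9} Delhi:{2,7} Hanoi:{4} Oslo:{1,8}
Ordered by (a.id, b.id); first 5.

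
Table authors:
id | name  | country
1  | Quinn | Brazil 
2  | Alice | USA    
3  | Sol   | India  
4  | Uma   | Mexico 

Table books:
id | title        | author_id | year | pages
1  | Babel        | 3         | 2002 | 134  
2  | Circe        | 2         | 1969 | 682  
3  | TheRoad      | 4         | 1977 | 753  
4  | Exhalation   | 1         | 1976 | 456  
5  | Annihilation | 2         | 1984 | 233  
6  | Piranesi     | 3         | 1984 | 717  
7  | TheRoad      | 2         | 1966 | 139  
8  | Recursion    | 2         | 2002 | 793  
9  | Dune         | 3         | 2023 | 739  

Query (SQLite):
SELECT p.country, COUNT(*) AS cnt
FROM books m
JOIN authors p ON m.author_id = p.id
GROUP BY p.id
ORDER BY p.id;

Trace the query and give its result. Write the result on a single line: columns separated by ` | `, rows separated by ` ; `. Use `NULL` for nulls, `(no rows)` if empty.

Join each books row to its authors via author_id.
Group joined rows by authors.id; compute COUNT(*) per group.
  1: ids {4} → COUNT(*)=1
  2: ids {2, 5, 7, 8} → COUNT(*)=4
  3: ids {1, 6, 9} → COUNT(*)=3
  4: ids {3} → COUNT(*)=1

Brazil | 1 ; USA | 4 ; India | 3 ; Mexico | 1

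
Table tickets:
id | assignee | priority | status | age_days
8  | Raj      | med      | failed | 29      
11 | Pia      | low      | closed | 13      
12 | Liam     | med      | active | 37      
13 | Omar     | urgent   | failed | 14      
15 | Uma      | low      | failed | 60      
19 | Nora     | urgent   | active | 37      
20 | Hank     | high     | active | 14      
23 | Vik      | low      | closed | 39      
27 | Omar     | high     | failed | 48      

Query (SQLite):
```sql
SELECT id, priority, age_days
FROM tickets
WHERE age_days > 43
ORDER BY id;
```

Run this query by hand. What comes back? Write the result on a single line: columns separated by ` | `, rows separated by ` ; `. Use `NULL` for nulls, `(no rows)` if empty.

age_days > 43: ids {15, 27}

15 | low | 60 ; 27 | high | 48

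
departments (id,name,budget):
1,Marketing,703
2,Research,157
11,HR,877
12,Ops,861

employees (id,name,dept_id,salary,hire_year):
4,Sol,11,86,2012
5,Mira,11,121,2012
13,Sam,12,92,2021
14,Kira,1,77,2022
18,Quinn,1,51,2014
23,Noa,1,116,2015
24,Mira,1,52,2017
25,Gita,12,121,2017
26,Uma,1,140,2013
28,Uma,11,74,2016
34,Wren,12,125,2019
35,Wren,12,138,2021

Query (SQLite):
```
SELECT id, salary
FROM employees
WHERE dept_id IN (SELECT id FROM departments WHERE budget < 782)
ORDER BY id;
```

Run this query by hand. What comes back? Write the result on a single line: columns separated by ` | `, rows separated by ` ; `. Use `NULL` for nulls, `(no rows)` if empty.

Inner query: departments.id where budget < 782.
Outer: keep employees rows whose dept_id is in that set.
Inner query → {1, 2}

14 | 77 ; 18 | 51 ; 23 | 116 ; 24 | 52 ; 26 | 140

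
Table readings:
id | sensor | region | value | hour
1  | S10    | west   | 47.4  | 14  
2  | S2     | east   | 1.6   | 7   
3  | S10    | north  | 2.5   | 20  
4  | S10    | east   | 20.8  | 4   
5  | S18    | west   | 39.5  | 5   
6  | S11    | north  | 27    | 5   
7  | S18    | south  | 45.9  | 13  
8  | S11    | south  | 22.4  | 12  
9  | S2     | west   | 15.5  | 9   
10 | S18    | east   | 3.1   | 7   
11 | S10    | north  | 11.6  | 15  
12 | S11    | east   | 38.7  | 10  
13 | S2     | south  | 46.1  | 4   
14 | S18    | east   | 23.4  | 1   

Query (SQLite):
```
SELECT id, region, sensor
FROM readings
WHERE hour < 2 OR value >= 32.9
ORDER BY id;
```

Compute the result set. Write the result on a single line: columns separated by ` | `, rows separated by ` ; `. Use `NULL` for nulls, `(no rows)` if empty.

1 | west | S10 ; 5 | west | S18 ; 7 | south | S18 ; 12 | east | S11 ; 13 | south | S2 ; 14 | east | S18

hour < 2: ids {14}
value >= 32.9: ids {1, 5, 7, 12, 13}
Combine with OR.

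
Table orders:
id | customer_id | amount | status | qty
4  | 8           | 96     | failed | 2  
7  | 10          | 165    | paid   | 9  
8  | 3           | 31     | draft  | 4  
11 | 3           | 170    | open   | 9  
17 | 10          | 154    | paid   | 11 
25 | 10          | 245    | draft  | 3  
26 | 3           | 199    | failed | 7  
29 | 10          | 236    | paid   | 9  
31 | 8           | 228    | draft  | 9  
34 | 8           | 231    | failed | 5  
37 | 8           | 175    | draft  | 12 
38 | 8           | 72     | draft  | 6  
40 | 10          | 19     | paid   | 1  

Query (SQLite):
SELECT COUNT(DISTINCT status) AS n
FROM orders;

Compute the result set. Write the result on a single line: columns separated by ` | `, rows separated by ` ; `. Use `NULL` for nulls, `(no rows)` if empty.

4

Count distinct non-NULL status values.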